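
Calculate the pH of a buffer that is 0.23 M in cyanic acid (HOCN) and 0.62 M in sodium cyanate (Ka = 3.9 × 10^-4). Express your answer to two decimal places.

pH = 3.84

pKa = −log(3.9 × 10^-4) = 3.409
Using pH = pKa + log([base]/[acid]) with [base]/[acid] = 0.62/0.23:
pH = 3.409 + (+0.431) = 3.84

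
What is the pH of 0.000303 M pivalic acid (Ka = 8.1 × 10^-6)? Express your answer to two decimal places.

(CH3)3CCOOH ⇌ (CH3)3CCOO- + H+
Let x = [H+] at equilibrium. Ka = x²/(0.000303 − x).
x is not negligible relative to C₀; solve x² + 8.1e-06·x − 2.45e-09 = 0.
x = (−Ka + √(Ka² + 4·Ka·C₀))/2 = 4.57 × 10^-5 M
pH = −log(4.57 × 10^-5) = 4.34

pH = 4.34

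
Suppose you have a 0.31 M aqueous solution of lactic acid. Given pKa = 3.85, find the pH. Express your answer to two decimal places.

CH3CH(OH)COOH ⇌ CH3CH(OH)COO- + H+
Ka = 10^(−3.85) = 1.41 × 10^-4
From the ICE table, Ka = [H+]²/(0.31 − [H+]) = 1.41 × 10^-4.
Assume [H+] ≪ 0.31: [H+] ≈ √(1.41 × 10^-4 × 0.31) = 6.61 × 10^-3 M
([H+]/C₀ = 2.1% < 5%, so the approximation holds.)
pH = −log(6.61 × 10^-3) = 2.18

pH = 2.18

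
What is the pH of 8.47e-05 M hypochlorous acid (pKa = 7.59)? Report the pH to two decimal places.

HOCl ⇌ OCl- + H+
Ka = 10^(−7.59) = 2.57 × 10^-8
Let x = [H+] at equilibrium. Ka = x²/(8.47e-05 − x).
Since Ka ≪ C₀, x ≈ √(Ka·C₀) = 1.48 × 10^-6 M.
pH = −log(1.48 × 10^-6) = 5.83

pH = 5.83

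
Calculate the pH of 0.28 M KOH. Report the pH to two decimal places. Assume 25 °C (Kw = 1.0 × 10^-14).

KOH is a strong base; [OH-] = 0.28 M.
pOH = -log(0.28) = 0.55
pH = 14.00 - 0.55 = 13.45

pH = 13.45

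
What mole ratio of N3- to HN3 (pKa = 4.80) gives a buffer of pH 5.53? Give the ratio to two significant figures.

pH = pKa + log(r) ⇒ log(r) = 5.53 − 4.80 = +0.73
r = [N3-]/[HN3] = 10^(+0.73) = 5.37

ratio = 5.4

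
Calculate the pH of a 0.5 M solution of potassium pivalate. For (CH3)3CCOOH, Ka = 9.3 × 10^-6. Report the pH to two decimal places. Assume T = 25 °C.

pH = 9.37

(CH3)3CCOO- is the conjugate base of the weak acid (CH3)3CCOOH.
Kb = Kw/Ka = 1.0×10^-14 / 9.3 × 10^-6 = 1.08 × 10^-9
From the ICE table, Kb = x²/(0.5 − x) = 1.08 × 10^-9.
Since Kb ≪ C₀, x ≈ √(Kb·C₀) = 2.32 × 10^-5 M.
pOH = −log(2.32 × 10^-5) = 4.63; pH = 14.00 − 4.63 = 9.37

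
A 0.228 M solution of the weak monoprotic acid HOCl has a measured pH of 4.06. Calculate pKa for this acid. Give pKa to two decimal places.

[H+] = 10^(-4.06) = 8.71 × 10^-5 M
At equilibrium [HA] = 0.228 − 8.71 × 10^-5 = 2.28 × 10^-1 M
Ka = [H+][A-]/[HA] = (8.71 × 10^-5)² / 2.28 × 10^-1 = 3.33 × 10^-8
pKa = -log(3.33 × 10^-8) = 7.48

pKa = 7.48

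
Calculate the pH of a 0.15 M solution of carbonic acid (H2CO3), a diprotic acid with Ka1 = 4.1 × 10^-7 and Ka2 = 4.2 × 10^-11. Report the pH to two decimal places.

Ka1 ≫ Ka2, so treat the first dissociation as the only significant source of H+.
Ka1 = x²/(0.15 − x) = 4.1 × 10^-7
x ≈ √(4.1 × 10^-7 × 0.15) = 2.48 × 10^-4 M
pH = −log(2.48 × 10^-4) = 3.61

pH = 3.61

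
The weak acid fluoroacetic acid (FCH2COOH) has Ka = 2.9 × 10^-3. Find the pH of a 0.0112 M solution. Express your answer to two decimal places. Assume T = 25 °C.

pH = 2.35

FCH2COOH ⇌ FCH2COO- + H+
Ka = [H+]²/(0.0112 − [H+]) = 2.9 × 10^-3
Here C₀/Ka ≈ 3.86, so the small-[H+] approximation fails. Use the quadratic:
[H+] = (−Ka + √(Ka² + 4·Ka·C₀))/2 = 4.43 × 10^-3 M
pH = −log[H+] = −log(4.43 × 10^-3) = 2.35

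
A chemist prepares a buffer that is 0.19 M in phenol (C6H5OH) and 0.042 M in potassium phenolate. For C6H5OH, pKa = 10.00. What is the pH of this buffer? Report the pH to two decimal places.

pH = pKa + log([A⁻]/[HA]) = 10.00 + log(0.042/0.19)
pH = 10.00 + (-0.656) = 9.34

pH = 9.34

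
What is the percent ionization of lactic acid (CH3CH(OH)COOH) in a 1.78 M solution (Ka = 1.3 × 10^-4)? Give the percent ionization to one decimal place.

CH3CH(OH)COOH ⇌ CH3CH(OH)COO- + H+; let x = [H+] at equilibrium.
x ≈ √(Ka·C₀) = √(1.3 × 10^-4 × 1.78) = 1.52 × 10^-2 M
% ionization = x/C₀ × 100% = 1.52 × 10^-2/1.78 × 100% = 0.9%

0.9%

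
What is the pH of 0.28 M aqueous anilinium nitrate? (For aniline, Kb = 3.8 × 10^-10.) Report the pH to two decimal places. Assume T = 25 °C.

C6H5NH3+ is the conjugate acid of the weak base C6H5NH2.
Ka = Kw/Kb = 1.0×10^-14 / 3.8 × 10^-10 = 2.63 × 10^-5
Let x = [H+] at equilibrium. Ka = x²/(0.28 − x).
Assume x ≪ 0.28: x ≈ √(2.63 × 10^-5 × 0.28) = 2.71 × 10^-3 M
Check: 0.97% ionized — well under 5%, approximation valid.
pH = −log[H+] = −log(2.71 × 10^-3) = 2.57

pH = 2.57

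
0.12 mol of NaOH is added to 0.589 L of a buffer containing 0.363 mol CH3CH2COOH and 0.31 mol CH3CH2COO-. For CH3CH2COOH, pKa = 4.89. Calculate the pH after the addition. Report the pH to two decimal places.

After neutralization: n(CH3CH2COOH) = 0.243 mol, n(CH3CH2COO-) = 0.43 mol.
pH = pKa + log([A⁻]/[HA]) = 4.89 + log(0.43/0.243) = 4.89 +0.248

pH = 5.14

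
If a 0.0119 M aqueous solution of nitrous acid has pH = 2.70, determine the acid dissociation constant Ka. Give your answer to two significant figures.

Ka = 4.0 × 10^-4

[H+] = 10^(-2.70) = 2.00 × 10^-3 M
At equilibrium [HA] = 0.0119 − 2.00 × 10^-3 = 9.90 × 10^-3 M
Ka = [H+][A-]/[HA] = (2.00 × 10^-3)² / 9.90 × 10^-3 = 4.0 × 10^-4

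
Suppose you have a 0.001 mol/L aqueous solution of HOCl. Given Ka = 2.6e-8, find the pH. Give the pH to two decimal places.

HOCl ⇌ OCl- + H+
Ka = [H+]²/(0.001 − [H+]) = 2.6 × 10^-8
Assume [H+] ≪ 0.001: [H+] ≈ √(2.6 × 10^-8 × 0.001) = 5.10 × 10^-6 M
([H+]/C₀ = 0.51% < 5%, so the approximation holds.)
pH = −log[H+] = −log(5.10 × 10^-6) = 5.29

pH = 5.29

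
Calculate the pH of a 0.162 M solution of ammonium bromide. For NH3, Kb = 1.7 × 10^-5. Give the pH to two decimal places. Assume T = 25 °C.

pH = 5.01

NH4+ is the conjugate acid of the weak base NH3.
Ka = Kw/Kb = 1.0×10^-14 / 1.7 × 10^-5 = 5.88 × 10^-10
From the ICE table, Ka = x²/(0.162 − x) = 5.88 × 10^-10.
Neglecting x in the denominator: x = √(5.88 × 10^-10 × 0.162) = 9.76 × 10^-6 M
(x/C₀ = 0.006% < 5%, so the approximation holds.)
pH = −log[H+] = −log(9.76 × 10^-6) = 5.01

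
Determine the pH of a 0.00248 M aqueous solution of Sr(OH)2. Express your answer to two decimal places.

Sr(OH)2 is a strong base (each formula unit releases 2 OH-); [OH-] = 0.00496 M.
pOH = -log(0.00496) = 2.30
pH = 14.00 - 2.30 = 11.70

pH = 11.70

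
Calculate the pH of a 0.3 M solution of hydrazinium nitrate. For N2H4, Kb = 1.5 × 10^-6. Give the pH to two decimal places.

N2H5+ is the conjugate acid of the weak base N2H4.
Ka = Kw/Kb = 1.0×10^-14 / 1.5 × 10^-6 = 6.67 × 10^-9
From the ICE table, Ka = [H+]²/(0.3 − [H+]) = 6.67 × 10^-9.
Assume [H+] ≪ 0.3: [H+] ≈ √(6.67 × 10^-9 × 0.3) = 4.47 × 10^-5 M
pH = −log(4.47 × 10^-5) = 4.35

pH = 4.35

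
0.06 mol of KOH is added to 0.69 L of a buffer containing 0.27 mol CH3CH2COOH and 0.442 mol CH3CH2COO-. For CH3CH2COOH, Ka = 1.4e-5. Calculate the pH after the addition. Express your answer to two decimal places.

OH- converts CH3CH2COOH to CH3CH2COO-: CH3CH2COOH → 0.21 mol, CH3CH2COO- → 0.502 mol.
pKa = −log(1.4 × 10^-5) = 4.854
pH = pKa + log(n_CH3CH2COO-/n_CH3CH2COOH) = 4.854 + log(0.502/0.21) = 4.854 + (+0.378)

pH = 5.23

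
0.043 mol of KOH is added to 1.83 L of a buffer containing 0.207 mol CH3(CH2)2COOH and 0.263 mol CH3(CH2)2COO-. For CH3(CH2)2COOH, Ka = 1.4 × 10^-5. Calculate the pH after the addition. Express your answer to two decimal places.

OH- converts CH3(CH2)2COOH to CH3(CH2)2COO-: CH3(CH2)2COOH → 0.164 mol, CH3(CH2)2COO- → 0.306 mol.
pKa = −log(1.4 × 10^-5) = 4.854
pH = pKa + log([A⁻]/[HA]) = 4.854 + log(0.306/0.164) = 4.854 +0.271

pH = 5.12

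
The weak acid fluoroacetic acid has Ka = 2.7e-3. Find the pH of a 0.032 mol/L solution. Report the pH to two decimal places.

pH = 2.09

FCH2COOH ⇌ FCH2COO- + H+
Ka = x²/(0.032 − x) = 2.7 × 10^-3
x is not negligible relative to C₀; solve x² + 0.0027·x − 8.64e-05 = 0.
x = (−Ka + √(Ka² + 4·Ka·C₀))/2 = 8.04 × 10^-3 M
pH = −log[H+] = −log(8.04 × 10^-3) = 2.09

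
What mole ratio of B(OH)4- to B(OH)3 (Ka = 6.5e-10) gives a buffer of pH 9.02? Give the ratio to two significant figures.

pKa = -log(6.5 × 10^-10) = 9.187
pH = pKa + log(r) ⇒ log(r) = 9.02 − 9.187 = -0.167
r = [B(OH)4-]/[B(OH)3] = 10^(-0.167) = 0.681

ratio = 0.68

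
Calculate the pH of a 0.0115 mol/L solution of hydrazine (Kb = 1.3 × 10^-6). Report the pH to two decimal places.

pH = 10.09

N2H4 + H2O ⇌ N2H5+ + OH-
Kb = [OH-]²/(0.0115 − [OH-]) = 1.3 × 10^-6
Assume [OH-] ≪ 0.0115: [OH-] ≈ √(1.3 × 10^-6 × 0.0115) = 1.22 × 10^-4 M
([OH-]/C₀ = 1.1% < 5%, so the approximation holds.)
pOH = 3.91, so pH = 14.00 − pOH = 10.09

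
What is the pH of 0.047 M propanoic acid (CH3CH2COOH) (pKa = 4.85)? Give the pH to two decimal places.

CH3CH2COOH ⇌ CH3CH2COO- + H+
Ka = 10^(−4.85) = 1.41 × 10^-5
From the ICE table, Ka = [H+]²/(0.047 − [H+]) = 1.41 × 10^-5.
Since Ka ≪ C₀, [H+] ≈ √(Ka·C₀) = 8.14 × 10^-4 M.
([H+]/C₀ = 1.7% < 5%, so the approximation holds.)
pH = −log[H+] = −log(8.14 × 10^-4) = 3.09

pH = 3.09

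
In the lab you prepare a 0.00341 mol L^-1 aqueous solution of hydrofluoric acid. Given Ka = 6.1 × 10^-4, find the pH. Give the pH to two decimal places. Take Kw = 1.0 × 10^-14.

HF ⇌ F- + H+
From the ICE table, Ka = x²/(0.00341 − x) = 6.1 × 10^-4.
x is not negligible relative to C₀; solve x² + 0.00061·x − 2.08e-06 = 0.
x = (−Ka + √(Ka² + 4·Ka·C₀))/2 = 1.17 × 10^-3 M
pH = −log[H+] = −log(1.17 × 10^-3) = 2.93

pH = 2.93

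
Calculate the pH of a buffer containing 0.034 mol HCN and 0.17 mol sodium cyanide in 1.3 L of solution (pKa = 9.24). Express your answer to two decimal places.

pH = pKa + log([A⁻]/[HA]) = 9.24 + log(0.17/0.034)
pH = 9.24 + (+0.699) = 9.94

pH = 9.94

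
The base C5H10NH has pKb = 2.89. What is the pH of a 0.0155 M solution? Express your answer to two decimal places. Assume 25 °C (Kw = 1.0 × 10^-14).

pH = 11.59

C5H10NH + H2O ⇌ C5H10NH2+ + OH-
Kb = 10^(−2.89) = 1.29 × 10^-3
From the ICE table, Kb = x²/(0.0155 − x) = 1.29 × 10^-3.
x is not negligible relative to C₀; solve x² + 0.00129·x − 2e-05 = 0.
x = [−0.00129 + √(0.00129² + 8e-05)]/2 = 3.87 × 10^-3 M
pOH = −log(3.87 × 10^-3) = 2.41; pH = 14.00 − 2.41 = 11.59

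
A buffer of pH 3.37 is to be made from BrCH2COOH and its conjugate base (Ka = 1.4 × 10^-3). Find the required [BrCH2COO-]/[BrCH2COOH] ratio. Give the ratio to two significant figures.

ratio = 3.3

pKa = -log(1.4 × 10^-3) = 2.854
pH = pKa + log(r) ⇒ log(r) = 3.37 − 2.854 = +0.516
r = [BrCH2COO-]/[BrCH2COOH] = 10^(+0.516) = 3.28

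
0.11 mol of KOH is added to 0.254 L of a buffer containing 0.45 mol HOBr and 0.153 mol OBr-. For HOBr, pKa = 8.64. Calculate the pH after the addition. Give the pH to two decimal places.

OH- converts HOBr to OBr-: HOBr → 0.34 mol, OBr- → 0.263 mol.
Henderson–Hasselbalch with mole ratio 0.263/0.34: pH = 8.64 + (-0.112)

pH = 8.53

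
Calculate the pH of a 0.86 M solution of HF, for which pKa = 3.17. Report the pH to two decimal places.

pH = 1.62

HF ⇌ F- + H+
Ka = 10^(−3.17) = 6.76 × 10^-4
Ka = [H+]²/(0.86 − [H+]) = 6.76 × 10^-4
Since Ka ≪ C₀, [H+] ≈ √(Ka·C₀) = 2.41 × 10^-2 M.
Check: 2.8% ionized — well under 5%, approximation valid.
pH = −log(2.41 × 10^-2) = 1.62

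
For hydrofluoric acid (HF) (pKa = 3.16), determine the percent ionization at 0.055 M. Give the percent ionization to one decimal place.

HF ⇌ F- + H+; let x = [H+] at equilibrium.
Ka = 10^(−3.16) = 6.92 × 10^-4
Solve x² + 0.000692x − 3.81e-05 = 0 → x = 5.83 × 10^-3 M
Fraction ionized = 5.83 × 10^-3 / 0.055 = 0.1060 → 10.6%

10.6%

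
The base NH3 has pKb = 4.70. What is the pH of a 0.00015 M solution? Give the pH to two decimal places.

NH3 + H2O ⇌ NH4+ + OH-
Kb = 10^(−4.70) = 2.00 × 10^-5
From the ICE table, Kb = x²/(0.00015 − x) = 2.00 × 10^-5.
Here C₀/Kb ≈ 7.5, so the small-x approximation fails. Use the quadratic:
x = (−Kb + √(Kb² + 4·Kb·C₀))/2 = 4.57 × 10^-5 M
pOH = 4.34, so pH = 14.00 − pOH = 9.66

pH = 9.66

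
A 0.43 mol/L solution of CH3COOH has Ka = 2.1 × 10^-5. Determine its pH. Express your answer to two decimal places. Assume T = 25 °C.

CH3COOH ⇌ CH3COO- + H+
Ka = x²/(0.43 − x) = 2.1 × 10^-5
Neglecting x in the denominator: x = √(2.1 × 10^-5 × 0.43) = 3.00 × 10^-3 M
(x/C₀ = 0.7% < 5%, so the approximation holds.)
pH = −log[H+] = −log(3.00 × 10^-3) = 2.52

pH = 2.52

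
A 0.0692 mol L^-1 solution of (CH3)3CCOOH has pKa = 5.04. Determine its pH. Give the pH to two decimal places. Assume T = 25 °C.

(CH3)3CCOOH ⇌ (CH3)3CCOO- + H+
Ka = 10^(−5.04) = 9.12 × 10^-6
Ka = [H+]²/(0.0692 − [H+]) = 9.12 × 10^-6
Assume [H+] ≪ 0.0692: [H+] ≈ √(9.12 × 10^-6 × 0.0692) = 7.94 × 10^-4 M
([H+]/C₀ = 1.1% < 5%, so the approximation holds.)
pH = −log(7.94 × 10^-4) = 3.10

pH = 3.10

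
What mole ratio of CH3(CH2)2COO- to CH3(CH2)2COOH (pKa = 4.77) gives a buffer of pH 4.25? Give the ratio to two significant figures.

pH = pKa + log(r) ⇒ log(r) = 4.25 − 4.77 = -0.52
r = [CH3(CH2)2COO-]/[CH3(CH2)2COOH] = 10^(-0.52) = 0.302

ratio = 0.30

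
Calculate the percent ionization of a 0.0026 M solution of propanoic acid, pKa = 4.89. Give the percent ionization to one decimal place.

6.8%

CH3CH2COOH ⇌ CH3CH2COO- + H+; let x = [H+] at equilibrium.
Ka = 10^(−4.89) = 1.29 × 10^-5
Solve x² + 1.29e-05x − 3.35e-08 = 0 → x = 1.77 × 10^-4 M
Fraction ionized = 1.77 × 10^-4 / 0.0026 = 0.0681 → 6.8%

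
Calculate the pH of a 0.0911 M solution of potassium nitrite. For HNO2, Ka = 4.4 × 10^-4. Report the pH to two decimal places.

pH = 8.16

NO2- is the conjugate base of the weak acid HNO2.
Kb = Kw/Ka = 1.0×10^-14 / 4.4 × 10^-4 = 2.27 × 10^-11
Let x = [OH-] at equilibrium. Kb = x²/(0.0911 − x).
Assume x ≪ 0.0911: x ≈ √(2.27 × 10^-11 × 0.0911) = 1.44 × 10^-6 M
(x/C₀ = 0.0016% < 5%, so the approximation holds.)
pOH = 5.84, so pH = 14.00 − pOH = 8.16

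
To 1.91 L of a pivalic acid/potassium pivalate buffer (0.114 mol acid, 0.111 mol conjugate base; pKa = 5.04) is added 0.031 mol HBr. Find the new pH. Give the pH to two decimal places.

pH = 4.78

Added H+ converts (CH3)3CCOO- to (CH3)3CCOOH: (CH3)3CCOOH → 0.145 mol, (CH3)3CCOO- → 0.08 mol.
Henderson–Hasselbalch with mole ratio 0.08/0.145: pH = 5.04 + (-0.258)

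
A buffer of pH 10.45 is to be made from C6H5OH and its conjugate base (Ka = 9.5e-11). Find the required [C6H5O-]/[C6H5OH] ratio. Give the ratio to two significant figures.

ratio = 2.7

pKa = -log(9.5 × 10^-11) = 10.022
pH = pKa + log(r) ⇒ log(r) = 10.45 − 10.022 = +0.428
r = [C6H5O-]/[C6H5OH] = 10^(+0.428) = 2.68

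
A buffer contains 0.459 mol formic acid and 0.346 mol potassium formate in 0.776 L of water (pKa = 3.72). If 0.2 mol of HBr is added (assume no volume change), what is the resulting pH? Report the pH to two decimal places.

After neutralization: n(HCOOH) = 0.659 mol, n(HCOO-) = 0.146 mol.
pH = pKa + log(n_HCOO-/n_HCOOH) = 3.72 + log(0.146/0.659) = 3.72 + (-0.655)

pH = 3.07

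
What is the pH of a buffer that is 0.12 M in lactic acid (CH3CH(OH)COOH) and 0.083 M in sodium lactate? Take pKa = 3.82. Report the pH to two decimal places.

pH = 3.66

pH = pKa + log([A⁻]/[HA]) = 3.82 + log(0.083/0.12)
pH = 3.82 + (-0.160) = 3.66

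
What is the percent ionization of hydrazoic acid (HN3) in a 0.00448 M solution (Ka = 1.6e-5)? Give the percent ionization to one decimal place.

HN3 ⇌ N3- + H+; let x = [H+] at equilibrium.
Ka = x²/(C₀ − x); solving the quadratic gives x = 2.60 × 10^-4 M.
Fraction ionized = 2.60 × 10^-4 / 0.00448 = 0.0580 → 5.8%

5.8%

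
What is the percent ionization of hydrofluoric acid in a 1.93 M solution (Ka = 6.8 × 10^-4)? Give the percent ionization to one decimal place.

1.9%

HF ⇌ F- + H+; let x = [H+] at equilibrium.
x ≈ √(Ka·C₀) = √(6.8 × 10^-4 × 1.93) = 3.62 × 10^-2 M
% ionization = x/C₀ × 100% = 3.62 × 10^-2/1.93 × 100% = 1.9%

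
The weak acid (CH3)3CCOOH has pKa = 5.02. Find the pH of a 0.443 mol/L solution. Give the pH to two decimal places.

pH = 2.69

(CH3)3CCOOH ⇌ (CH3)3CCOO- + H+
Ka = 10^(−5.02) = 9.55 × 10^-6
Ka = [H+]²/(0.443 − [H+]) = 9.55 × 10^-6
Since Ka ≪ C₀, [H+] ≈ √(Ka·C₀) = 2.06 × 10^-3 M.
([H+]/C₀ = 0.46% < 5%, so the approximation holds.)
pH = −log(2.06 × 10^-3) = 2.69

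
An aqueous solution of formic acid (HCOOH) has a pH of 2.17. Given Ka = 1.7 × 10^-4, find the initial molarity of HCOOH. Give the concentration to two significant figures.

[H+] = 10^(-2.17) = 6.76 × 10^-3 M = x
Ka = x²/(C₀ − x) ⇒ C₀ = x + x²/Ka
C₀ = 6.76 × 10^-3 + (6.76 × 10^-3)²/(1.7 × 10^-4) = 2.76 × 10^-1 M

C₀ = 2.8 × 10^-1 M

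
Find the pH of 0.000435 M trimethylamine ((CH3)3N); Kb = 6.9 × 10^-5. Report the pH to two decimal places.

pH = 10.15

(CH3)3N + H2O ⇌ (CH3)3NH+ + OH-
Kb = x²/(0.000435 − x) = 6.9 × 10^-5
The 5% rule fails; solving x² + Kb·x − Kb·C₀ = 0 exactly:
x = [−6.9e-05 + √(6.9e-05² + 1.2e-07)]/2 = 1.42 × 10^-4 M
pOH = 3.85, so pH = 14.00 − pOH = 10.15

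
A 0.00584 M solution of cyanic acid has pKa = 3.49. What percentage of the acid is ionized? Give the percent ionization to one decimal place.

HOCN ⇌ OCN- + H+; let x = [H+] at equilibrium.
Ka = 10^(−3.49) = 3.24 × 10^-4
Ka = x²/(C₀ − x); solving the quadratic gives x = 1.22 × 10^-3 M.
% ionization = x/C₀ × 100% = 1.22 × 10^-3/0.00584 × 100% = 20.9%

20.9%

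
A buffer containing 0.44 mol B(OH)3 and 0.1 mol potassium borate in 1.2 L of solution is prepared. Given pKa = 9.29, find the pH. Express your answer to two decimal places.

Henderson–Hasselbalch: pH = pKa + log([B(OH)4-]/[B(OH)3]) = 9.29 + log(0.1/0.44)
pH = 9.29 + (-0.643) = 8.65

pH = 8.65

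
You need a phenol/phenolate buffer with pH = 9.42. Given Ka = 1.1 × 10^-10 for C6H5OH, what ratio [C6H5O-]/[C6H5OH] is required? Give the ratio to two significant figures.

ratio = 0.29

pKa = -log(1.1 × 10^-10) = 9.959
pH = pKa + log(r) ⇒ log(r) = 9.42 − 9.959 = -0.539
r = [C6H5O-]/[C6H5OH] = 10^(-0.539) = 0.289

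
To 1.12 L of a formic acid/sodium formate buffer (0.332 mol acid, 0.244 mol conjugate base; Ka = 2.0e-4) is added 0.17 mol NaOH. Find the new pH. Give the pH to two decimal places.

pH = 4.11

OH- converts HCOOH to HCOO-: HCOOH → 0.162 mol, HCOO- → 0.414 mol.
pKa = −log(2.0 × 10^-4) = 3.699
pH = pKa + log([A⁻]/[HA]) = 3.699 + log(0.414/0.162) = 3.699 +0.407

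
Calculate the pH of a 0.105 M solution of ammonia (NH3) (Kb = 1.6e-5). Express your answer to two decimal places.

NH3 + H2O ⇌ NH4+ + OH-
From the ICE table, Kb = [OH-]²/(0.105 − [OH-]) = 1.6 × 10^-5.
Neglecting [OH-] in the denominator: [OH-] = √(1.6 × 10^-5 × 0.105) = 1.30 × 10^-3 M
([OH-]/C₀ = 1.2% < 5%, so the approximation holds.)
pOH = 2.89, so pH = 14.00 − pOH = 11.11

pH = 11.11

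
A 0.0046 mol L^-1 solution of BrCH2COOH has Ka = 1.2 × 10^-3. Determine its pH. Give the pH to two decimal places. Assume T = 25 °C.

BrCH2COOH ⇌ BrCH2COO- + H+
From the ICE table, Ka = [H+]²/(0.0046 − [H+]) = 1.2 × 10^-3.
[H+] is not negligible relative to C₀; solve [H+]² + 0.0012·[H+] − 5.52e-06 = 0.
[H+] = (−Ka + √(Ka² + 4·Ka·C₀))/2 = 1.82 × 10^-3 M
pH = −log(1.82 × 10^-3) = 2.74

pH = 2.74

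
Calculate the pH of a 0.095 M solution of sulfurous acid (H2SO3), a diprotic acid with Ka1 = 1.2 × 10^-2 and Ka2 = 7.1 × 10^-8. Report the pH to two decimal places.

pH = 1.55

Since Ka1 ≫ Ka2, the first ionization dominates [H+].
Ka1 = x²/(0.095 − x) = 1.2 × 10^-2
Solving the quadratic: x = (−Ka1 + √(Ka1² + 4·Ka1·C₀))/2 = 2.83 × 10^-2 M
pH = −log(2.83 × 10^-2) = 1.55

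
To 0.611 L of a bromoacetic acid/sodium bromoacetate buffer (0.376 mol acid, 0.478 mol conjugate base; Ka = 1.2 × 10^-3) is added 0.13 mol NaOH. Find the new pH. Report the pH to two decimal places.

OH- converts BrCH2COOH to BrCH2COO-: BrCH2COOH → 0.246 mol, BrCH2COO- → 0.608 mol.
pKa = −log(1.2 × 10^-3) = 2.921
pH = pKa + log([A⁻]/[HA]) = 2.921 + log(0.608/0.246) = 2.921 +0.393

pH = 3.31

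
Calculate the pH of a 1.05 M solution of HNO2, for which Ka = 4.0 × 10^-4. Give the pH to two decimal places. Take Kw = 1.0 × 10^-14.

pH = 1.69

HNO2 ⇌ NO2- + H+
Let x = [H+] at equilibrium. Ka = x²/(1.05 − x).
Since Ka ≪ C₀, x ≈ √(Ka·C₀) = 2.05 × 10^-2 M.
(x/C₀ = 2% < 5%, so the approximation holds.)
pH = −log(2.05 × 10^-2) = 1.69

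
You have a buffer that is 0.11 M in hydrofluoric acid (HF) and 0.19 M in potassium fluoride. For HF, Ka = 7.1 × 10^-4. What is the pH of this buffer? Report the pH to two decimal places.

pKa = −log(7.1 × 10^-4) = 3.149
Henderson–Hasselbalch: pH = pKa + log([F-]/[HF]) = 3.149 + log(0.19/0.11)
pH = 3.149 + (+0.237) = 3.39

pH = 3.39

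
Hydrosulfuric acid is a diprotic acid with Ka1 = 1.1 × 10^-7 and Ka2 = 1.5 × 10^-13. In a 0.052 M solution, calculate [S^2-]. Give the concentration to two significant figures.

First ionization gives [H+] ≈ [HS-] = 7.56 × 10^-5 M.
Second step: Ka2 = [H+][S^2-]/[HS-] ≈ [S^2-] (since [H+] ≈ [HS-]).
So [S^2-] ≈ Ka2.

1.5 × 10^-13 M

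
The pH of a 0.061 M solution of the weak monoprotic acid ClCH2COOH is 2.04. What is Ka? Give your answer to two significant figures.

[H+] = 10^(-2.04) = 9.12 × 10^-3 M
At equilibrium [HA] = 0.061 − 9.12 × 10^-3 = 5.19 × 10^-2 M
Ka = [H+][A-]/[HA] = (9.12 × 10^-3)² / 5.19 × 10^-2 = 1.6 × 10^-3

Ka = 1.6 × 10^-3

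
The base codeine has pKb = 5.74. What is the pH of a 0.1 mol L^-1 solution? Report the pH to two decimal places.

C18H21NO3 + H2O ⇌ C18H22NO3+ + OH-
Kb = 10^(−5.74) = 1.82 × 10^-6
Kb = [OH-]²/(0.1 − [OH-]) = 1.82 × 10^-6
Assume [OH-] ≪ 0.1: [OH-] ≈ √(1.82 × 10^-6 × 0.1) = 4.27 × 10^-4 M
([OH-]/C₀ = 0.43% < 5%, so the approximation holds.)
pOH = 3.37, so pH = 14.00 − pOH = 10.63

pH = 10.63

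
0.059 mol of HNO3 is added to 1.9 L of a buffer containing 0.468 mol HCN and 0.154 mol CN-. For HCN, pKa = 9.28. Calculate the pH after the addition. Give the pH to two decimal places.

pH = 8.54

After neutralization: n(HCN) = 0.527 mol, n(CN-) = 0.095 mol.
pH = pKa + log([A⁻]/[HA]) = 9.28 + log(0.095/0.527) = 9.28 -0.744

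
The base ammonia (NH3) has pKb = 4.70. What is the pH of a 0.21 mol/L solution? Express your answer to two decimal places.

pH = 11.31

NH3 + H2O ⇌ NH4+ + OH-
Kb = 10^(−4.70) = 2.00 × 10^-5
Let x = [OH-] at equilibrium. Kb = x²/(0.21 − x).
Neglecting x in the denominator: x = √(2.00 × 10^-5 × 0.21) = 2.05 × 10^-3 M
Check: 0.98% ionized — well under 5%, approximation valid.
pOH = −log(2.05 × 10^-3) = 2.69; pH = 14.00 − 2.69 = 11.31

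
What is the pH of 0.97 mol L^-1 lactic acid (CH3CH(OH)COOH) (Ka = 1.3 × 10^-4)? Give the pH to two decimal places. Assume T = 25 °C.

pH = 1.95

CH3CH(OH)COOH ⇌ CH3CH(OH)COO- + H+
Let x = [H+] at equilibrium. Ka = x²/(0.97 − x).
Assume x ≪ 0.97: x ≈ √(1.3 × 10^-4 × 0.97) = 1.12 × 10^-2 M
pH = −log(1.12 × 10^-2) = 1.95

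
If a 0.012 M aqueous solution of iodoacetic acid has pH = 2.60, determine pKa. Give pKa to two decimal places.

[H+] = 10^(-2.60) = 2.51 × 10^-3 M
At equilibrium [HA] = 0.012 − 2.51 × 10^-3 = 9.49 × 10^-3 M
Ka = [H+][A-]/[HA] = (2.51 × 10^-3)² / 9.49 × 10^-3 = 6.64 × 10^-4
pKa = -log(6.64 × 10^-4) = 3.18

pKa = 3.18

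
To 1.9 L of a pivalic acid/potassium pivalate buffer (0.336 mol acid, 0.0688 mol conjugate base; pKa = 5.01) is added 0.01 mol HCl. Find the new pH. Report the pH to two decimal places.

After neutralization: n((CH3)3CCOOH) = 0.346 mol, n((CH3)3CCOO-) = 0.0588 mol.
pH = pKa + log([A⁻]/[HA]) = 5.01 + log(0.0588/0.346) = 5.01 -0.770

pH = 4.24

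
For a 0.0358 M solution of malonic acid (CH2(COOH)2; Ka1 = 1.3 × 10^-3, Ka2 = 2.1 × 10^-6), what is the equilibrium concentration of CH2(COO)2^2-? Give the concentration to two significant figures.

First ionization gives [H+] ≈ [CH2(COOH)COO-] = 6.20 × 10^-3 M.
Second step: Ka2 = [H+][CH2(COO)2^2-]/[CH2(COOH)COO-] ≈ [CH2(COO)2^2-] (since [H+] ≈ [CH2(COOH)COO-]).
So [CH2(COO)2^2-] ≈ Ka2.

2.1 × 10^-6 M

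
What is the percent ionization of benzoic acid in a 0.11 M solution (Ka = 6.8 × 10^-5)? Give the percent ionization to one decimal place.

C6H5COOH ⇌ C6H5COO- + H+; let x = [H+] at equilibrium.
x ≈ √(Ka·C₀) = √(6.8 × 10^-5 × 0.11) = 2.73 × 10^-3 M
Fraction ionized = 2.73 × 10^-3 / 0.11 = 0.0248 → 2.5%

2.5%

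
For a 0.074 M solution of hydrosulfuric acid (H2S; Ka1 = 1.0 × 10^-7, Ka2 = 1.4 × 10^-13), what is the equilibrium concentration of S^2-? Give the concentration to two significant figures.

1.4 × 10^-13 M

First ionization gives [H+] ≈ [HS-] = 8.60 × 10^-5 M.
Second step: Ka2 = [H+][S^2-]/[HS-] ≈ [S^2-] (since [H+] ≈ [HS-]).
So [S^2-] ≈ Ka2.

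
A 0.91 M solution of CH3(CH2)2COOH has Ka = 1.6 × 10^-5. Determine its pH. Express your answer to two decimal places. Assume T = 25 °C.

CH3(CH2)2COOH ⇌ CH3(CH2)2COO- + H+
From the ICE table, Ka = [H+]²/(0.91 − [H+]) = 1.6 × 10^-5.
Neglecting [H+] in the denominator: [H+] = √(1.6 × 10^-5 × 0.91) = 3.82 × 10^-3 M
pH = −log(3.82 × 10^-3) = 2.42

pH = 2.42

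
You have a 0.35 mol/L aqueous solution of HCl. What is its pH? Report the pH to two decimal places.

pH = 0.46

HCl is a strong acid and dissociates completely, so [H+] = 0.35 M.
pH = -log(0.35) = 0.46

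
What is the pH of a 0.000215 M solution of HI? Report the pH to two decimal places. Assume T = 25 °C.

HI is a strong acid and dissociates completely, so [H+] = 0.000215 M.
pH = -log(0.000215) = 3.67

pH = 3.67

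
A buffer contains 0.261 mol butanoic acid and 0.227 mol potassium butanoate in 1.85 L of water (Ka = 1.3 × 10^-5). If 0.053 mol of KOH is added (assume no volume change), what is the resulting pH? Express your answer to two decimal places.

After neutralization: n(CH3(CH2)2COOH) = 0.208 mol, n(CH3(CH2)2COO-) = 0.28 mol.
pKa = −log(1.3 × 10^-5) = 4.886
pH = pKa + log(n_CH3(CH2)2COO-/n_CH3(CH2)2COOH) = 4.886 + log(0.28/0.208) = 4.886 + (+0.129)

pH = 5.02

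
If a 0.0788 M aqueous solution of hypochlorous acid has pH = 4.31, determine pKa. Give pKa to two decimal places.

pKa = 7.52

[H+] = 10^(-4.31) = 4.90 × 10^-5 M
At equilibrium [HA] = 0.0788 − 4.90 × 10^-5 = 7.88 × 10^-2 M
Ka = [H+][A-]/[HA] = (4.90 × 10^-5)² / 7.88 × 10^-2 = 3.05 × 10^-8
pKa = -log(3.05 × 10^-8) = 7.52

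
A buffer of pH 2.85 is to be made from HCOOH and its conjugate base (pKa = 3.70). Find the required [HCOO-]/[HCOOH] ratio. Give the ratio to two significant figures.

pH = pKa + log(r) ⇒ log(r) = 2.85 − 3.70 = -0.85
r = [HCOO-]/[HCOOH] = 10^(-0.85) = 0.141

ratio = 0.14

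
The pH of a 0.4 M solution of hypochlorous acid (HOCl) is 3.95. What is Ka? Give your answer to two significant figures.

[H+] = 10^(-3.95) = 1.12 × 10^-4 M
At equilibrium [HA] = 0.4 − 1.12 × 10^-4 = 4.00 × 10^-1 M
Ka = [H+][A-]/[HA] = (1.12 × 10^-4)² / 4.00 × 10^-1 = 3.1 × 10^-8

Ka = 3.1 × 10^-8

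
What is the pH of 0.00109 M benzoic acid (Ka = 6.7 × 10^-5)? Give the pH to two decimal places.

C6H5COOH ⇌ C6H5COO- + H+
From the ICE table, Ka = [H+]²/(0.00109 − [H+]) = 6.7 × 10^-5.
Here C₀/Ka ≈ 16.3, so the small-[H+] approximation fails. Use the quadratic:
[H+] = (−Ka + √(Ka² + 4·Ka·C₀))/2 = 2.39 × 10^-4 M
pH = −log[H+] = −log(2.39 × 10^-4) = 3.62

pH = 3.62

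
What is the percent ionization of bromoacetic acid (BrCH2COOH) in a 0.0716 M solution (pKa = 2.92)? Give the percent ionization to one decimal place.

BrCH2COOH ⇌ BrCH2COO- + H+; let x = [H+] at equilibrium.
Ka = 10^(−2.92) = 1.20 × 10^-3
Ka = x²/(C₀ − x); solving the quadratic gives x = 8.69 × 10^-3 M.
Fraction ionized = 8.69 × 10^-3 / 0.0716 = 0.1214 → 12.1%

12.1%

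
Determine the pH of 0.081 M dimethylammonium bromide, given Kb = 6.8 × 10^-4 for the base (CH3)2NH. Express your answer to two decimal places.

(CH3)2NH2+ is the conjugate acid of the weak base (CH3)2NH.
Ka = Kw/Kb = 1.0×10^-14 / 6.8 × 10^-4 = 1.47 × 10^-11
Ka = x²/(0.081 − x) = 1.47 × 10^-11
Assume x ≪ 0.081: x ≈ √(1.47 × 10^-11 × 0.081) = 1.09 × 10^-6 M
Check: 0.0013% ionized — well under 5%, approximation valid.
pH = −log[H+] = −log(1.09 × 10^-6) = 5.96

pH = 5.96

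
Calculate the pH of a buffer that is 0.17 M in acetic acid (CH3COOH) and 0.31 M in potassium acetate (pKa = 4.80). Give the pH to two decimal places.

pH = 5.06

Henderson–Hasselbalch: pH = pKa + log([CH3COO-]/[CH3COOH]) = 4.80 + log(0.31/0.17)
pH = 4.80 + (+0.261) = 5.06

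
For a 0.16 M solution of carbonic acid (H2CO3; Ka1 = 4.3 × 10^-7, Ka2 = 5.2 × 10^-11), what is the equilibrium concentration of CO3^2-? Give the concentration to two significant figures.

5.2 × 10^-11 M

First ionization gives [H+] ≈ [HCO3-] = 2.62 × 10^-4 M.
Second step: Ka2 = [H+][CO3^2-]/[HCO3-] ≈ [CO3^2-] (since [H+] ≈ [HCO3-]).
So [CO3^2-] ≈ Ka2.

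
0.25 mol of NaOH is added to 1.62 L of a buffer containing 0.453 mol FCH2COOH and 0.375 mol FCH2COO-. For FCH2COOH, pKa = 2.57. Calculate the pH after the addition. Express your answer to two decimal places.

pH = 3.06

After neutralization: n(FCH2COOH) = 0.203 mol, n(FCH2COO-) = 0.625 mol.
pH = pKa + log(n_FCH2COO-/n_FCH2COOH) = 2.57 + log(0.625/0.203) = 2.57 + (+0.488)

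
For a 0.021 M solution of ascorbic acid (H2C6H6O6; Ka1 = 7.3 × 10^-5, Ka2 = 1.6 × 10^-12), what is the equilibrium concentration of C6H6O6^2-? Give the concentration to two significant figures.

First ionization gives [H+] ≈ [HC6H6O6-] = 1.20 × 10^-3 M.
Second step: Ka2 = [H+][C6H6O6^2-]/[HC6H6O6-] ≈ [C6H6O6^2-] (since [H+] ≈ [HC6H6O6-]).
So [C6H6O6^2-] ≈ Ka2.

1.6 × 10^-12 M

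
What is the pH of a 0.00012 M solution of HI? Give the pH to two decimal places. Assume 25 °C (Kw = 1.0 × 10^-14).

pH = 3.92

HI is a strong acid and dissociates completely, so [H+] = 0.00012 M.
pH = -log(0.00012) = 3.92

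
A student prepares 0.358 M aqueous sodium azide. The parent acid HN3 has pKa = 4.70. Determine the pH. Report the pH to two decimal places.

pH = 9.13

N3- is the conjugate base of the weak acid HN3.
Ka = 10^(−4.70) = 2.00 × 10^-5
Kb = Kw/Ka = 1.0×10^-14 / 2.00 × 10^-5 = 5.00 × 10^-10
Kb = x²/(0.358 − x) = 5.00 × 10^-10
Since Kb ≪ C₀, x ≈ √(Kb·C₀) = 1.34 × 10^-5 M.
pOH = −log(1.34 × 10^-5) = 4.87; pH = 14.00 − 4.87 = 9.13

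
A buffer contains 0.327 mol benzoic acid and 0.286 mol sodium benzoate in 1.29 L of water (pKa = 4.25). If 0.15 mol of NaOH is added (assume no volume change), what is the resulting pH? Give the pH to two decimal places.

OH- converts C6H5COOH to C6H5COO-: C6H5COOH → 0.177 mol, C6H5COO- → 0.436 mol.
pH = pKa + log([A⁻]/[HA]) = 4.25 + log(0.436/0.177) = 4.25 +0.392

pH = 4.64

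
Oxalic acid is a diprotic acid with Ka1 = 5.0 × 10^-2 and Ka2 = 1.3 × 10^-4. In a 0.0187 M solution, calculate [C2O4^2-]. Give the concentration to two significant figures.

1.3 × 10^-4 M

First ionization gives [H+] ≈ [HC2O4-] = 1.45 × 10^-2 M.
Second step: Ka2 = [H+][C2O4^2-]/[HC2O4-] ≈ [C2O4^2-] (since [H+] ≈ [HC2O4-]).
So [C2O4^2-] ≈ Ka2.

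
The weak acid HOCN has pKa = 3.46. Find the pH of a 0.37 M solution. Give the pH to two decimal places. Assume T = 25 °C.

pH = 1.95

HOCN ⇌ OCN- + H+
Ka = 10^(−3.46) = 3.47 × 10^-4
From the ICE table, Ka = [H+]²/(0.37 − [H+]) = 3.47 × 10^-4.
Neglecting [H+] in the denominator: [H+] = √(3.47 × 10^-4 × 0.37) = 1.13 × 10^-2 M
Check: 3.1% ionized — well under 5%, approximation valid.
pH = −log(1.13 × 10^-2) = 1.95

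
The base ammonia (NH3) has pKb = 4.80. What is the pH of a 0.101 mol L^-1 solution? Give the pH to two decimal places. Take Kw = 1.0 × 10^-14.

pH = 11.10

NH3 + H2O ⇌ NH4+ + OH-
Kb = 10^(−4.80) = 1.58 × 10^-5
From the ICE table, Kb = [OH-]²/(0.101 − [OH-]) = 1.58 × 10^-5.
Neglecting [OH-] in the denominator: [OH-] = √(1.58 × 10^-5 × 0.101) = 1.26 × 10^-3 M
pOH = −log(1.26 × 10^-3) = 2.90; pH = 14.00 − 2.90 = 11.10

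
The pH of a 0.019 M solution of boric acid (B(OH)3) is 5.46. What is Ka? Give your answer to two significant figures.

Ka = 6.3 × 10^-10

[H+] = 10^(-5.46) = 3.47 × 10^-6 M
At equilibrium [HA] = 0.019 − 3.47 × 10^-6 = 1.90 × 10^-2 M
Ka = [H+][A-]/[HA] = (3.47 × 10^-6)² / 1.90 × 10^-2 = 6.3 × 10^-10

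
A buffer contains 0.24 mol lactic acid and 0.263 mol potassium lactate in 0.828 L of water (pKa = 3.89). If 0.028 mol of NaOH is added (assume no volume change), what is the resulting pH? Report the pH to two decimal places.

pH = 4.03

After neutralization: n(CH3CH(OH)COOH) = 0.212 mol, n(CH3CH(OH)COO-) = 0.291 mol.
pH = pKa + log([A⁻]/[HA]) = 3.89 + log(0.291/0.212) = 3.89 +0.138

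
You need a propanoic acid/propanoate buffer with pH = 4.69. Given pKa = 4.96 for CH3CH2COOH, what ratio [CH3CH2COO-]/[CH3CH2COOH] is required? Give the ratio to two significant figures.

ratio = 0.54

pH = pKa + log(r) ⇒ log(r) = 4.69 − 4.96 = -0.27
r = [CH3CH2COO-]/[CH3CH2COOH] = 10^(-0.27) = 0.537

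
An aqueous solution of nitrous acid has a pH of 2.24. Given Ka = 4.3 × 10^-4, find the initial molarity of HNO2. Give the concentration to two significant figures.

[H+] = 10^(-2.24) = 5.75 × 10^-3 M = x
Ka = x²/(C₀ − x) ⇒ C₀ = x + x²/Ka
C₀ = 5.75 × 10^-3 + (5.75 × 10^-3)²/(4.3 × 10^-4) = 8.26 × 10^-2 M

C₀ = 8.3 × 10^-2 M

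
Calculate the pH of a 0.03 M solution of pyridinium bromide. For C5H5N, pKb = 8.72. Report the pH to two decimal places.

pH = 3.40

C5H5NH+ is the conjugate acid of the weak base C5H5N.
Kb = 10^(−8.72) = 1.91 × 10^-9
Ka = Kw/Kb = 1.0×10^-14 / 1.91 × 10^-9 = 5.24 × 10^-6
Ka = x²/(0.03 − x) = 5.24 × 10^-6
Neglecting x in the denominator: x = √(5.24 × 10^-6 × 0.03) = 3.96 × 10^-4 M
Check: 1.3% ionized — well under 5%, approximation valid.
pH = −log[H+] = −log(3.96 × 10^-4) = 3.40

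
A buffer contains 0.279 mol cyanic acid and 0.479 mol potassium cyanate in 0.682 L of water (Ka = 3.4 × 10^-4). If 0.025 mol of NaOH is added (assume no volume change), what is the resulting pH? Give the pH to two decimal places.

OH- converts HOCN to OCN-: HOCN → 0.254 mol, OCN- → 0.504 mol.
pKa = −log(3.4 × 10^-4) = 3.469
Henderson–Hasselbalch with mole ratio 0.504/0.254: pH = 3.469 + (+0.298)

pH = 3.77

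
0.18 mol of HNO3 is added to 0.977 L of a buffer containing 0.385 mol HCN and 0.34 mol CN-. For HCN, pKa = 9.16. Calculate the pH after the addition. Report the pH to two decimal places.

pH = 8.61

Added H+ converts CN- to HCN: HCN → 0.565 mol, CN- → 0.16 mol.
pH = pKa + log([A⁻]/[HA]) = 9.16 + log(0.16/0.565) = 9.16 -0.548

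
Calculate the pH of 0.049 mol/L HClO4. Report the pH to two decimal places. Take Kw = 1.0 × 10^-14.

pH = 1.31

HClO4 is a strong acid and dissociates completely, so [H+] = 0.049 M.
pH = -log(0.049) = 1.31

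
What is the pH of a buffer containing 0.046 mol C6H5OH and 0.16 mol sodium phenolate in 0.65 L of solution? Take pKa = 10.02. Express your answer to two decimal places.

pH = pKa + log([A⁻]/[HA]) = 10.02 + log(0.16/0.046)
pH = 10.02 + (+0.541) = 10.56

pH = 10.56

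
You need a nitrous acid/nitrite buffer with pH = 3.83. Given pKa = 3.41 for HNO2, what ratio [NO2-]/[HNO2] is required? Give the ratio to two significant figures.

ratio = 2.6

pH = pKa + log(r) ⇒ log(r) = 3.83 − 3.41 = +0.42
r = [NO2-]/[HNO2] = 10^(+0.42) = 2.63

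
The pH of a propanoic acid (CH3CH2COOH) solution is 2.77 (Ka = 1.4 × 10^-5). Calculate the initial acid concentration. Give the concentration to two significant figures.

C₀ = 2.1 × 10^-1 M

[H+] = 10^(-2.77) = 1.70 × 10^-3 M = x
Ka = x²/(C₀ − x) ⇒ C₀ = x + x²/Ka
C₀ = 1.70 × 10^-3 + (1.70 × 10^-3)²/(1.4 × 10^-5) = 2.08 × 10^-1 M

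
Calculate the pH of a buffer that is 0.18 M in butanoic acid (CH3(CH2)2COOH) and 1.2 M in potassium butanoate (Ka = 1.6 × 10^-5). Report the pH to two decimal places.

pH = 5.62

pKa = −log(1.6 × 10^-5) = 4.796
pH = pKa + log([A⁻]/[HA]) = 4.796 + log(1.2/0.18)
pH = 4.796 + (+0.824) = 5.62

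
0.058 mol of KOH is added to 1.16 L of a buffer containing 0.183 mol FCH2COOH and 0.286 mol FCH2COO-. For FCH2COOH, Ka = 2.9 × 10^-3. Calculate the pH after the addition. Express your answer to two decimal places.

pH = 2.98

After neutralization: n(FCH2COOH) = 0.125 mol, n(FCH2COO-) = 0.344 mol.
pKa = −log(2.9 × 10^-3) = 2.538
Henderson–Hasselbalch with mole ratio 0.344/0.125: pH = 2.538 + (+0.440)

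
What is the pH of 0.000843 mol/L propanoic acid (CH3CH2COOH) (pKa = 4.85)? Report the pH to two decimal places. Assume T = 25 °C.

CH3CH2COOH ⇌ CH3CH2COO- + H+
Ka = 10^(−4.85) = 1.41 × 10^-5
Ka = x²/(0.000843 − x) = 1.41 × 10^-5
x is not negligible relative to C₀; solve x² + 1.41e-05·x − 1.19e-08 = 0.
x = [−1.41e-05 + √(1.41e-05² + 4.75e-08)]/2 = 1.02 × 10^-4 M
pH = −log[H+] = −log(1.02 × 10^-4) = 3.99

pH = 3.99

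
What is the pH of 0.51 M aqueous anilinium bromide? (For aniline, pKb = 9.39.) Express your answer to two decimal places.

C6H5NH3+ is the conjugate acid of the weak base C6H5NH2.
Kb = 10^(−9.39) = 4.07 × 10^-10
Ka = Kw/Kb = 1.0×10^-14 / 4.07 × 10^-10 = 2.46 × 10^-5
Ka = x²/(0.51 − x) = 2.46 × 10^-5
Neglecting x in the denominator: x = √(2.46 × 10^-5 × 0.51) = 3.54 × 10^-3 M
(x/C₀ = 0.69% < 5%, so the approximation holds.)
pH = −log(3.54 × 10^-3) = 2.45

pH = 2.45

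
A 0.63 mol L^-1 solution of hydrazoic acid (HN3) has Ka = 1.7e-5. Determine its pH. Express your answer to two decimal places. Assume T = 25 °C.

pH = 2.49

HN3 ⇌ N3- + H+
From the ICE table, Ka = [H+]²/(0.63 − [H+]) = 1.7 × 10^-5.
Assume [H+] ≪ 0.63: [H+] ≈ √(1.7 × 10^-5 × 0.63) = 3.27 × 10^-3 M
Check: 0.52% ionized — well under 5%, approximation valid.
pH = −log(3.27 × 10^-3) = 2.49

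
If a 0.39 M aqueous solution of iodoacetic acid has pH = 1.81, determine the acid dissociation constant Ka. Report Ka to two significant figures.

Ka = 6.4 × 10^-4

[H+] = 10^(-1.81) = 1.55 × 10^-2 M
At equilibrium [HA] = 0.39 − 1.55 × 10^-2 = 3.74 × 10^-1 M
Ka = [H+][A-]/[HA] = (1.55 × 10^-2)² / 3.74 × 10^-1 = 6.4 × 10^-4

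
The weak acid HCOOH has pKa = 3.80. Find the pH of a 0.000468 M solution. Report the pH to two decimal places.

pH = 3.69

HCOOH ⇌ HCOO- + H+
Ka = 10^(−3.80) = 1.58 × 10^-4
Ka = [H+]²/(0.000468 − [H+]) = 1.58 × 10^-4
Here C₀/Ka ≈ 2.96, so the small-[H+] approximation fails. Use the quadratic:
[H+] = [−0.000158 + √(0.000158² + 2.96e-07)]/2 = 2.04 × 10^-4 M
pH = −log(2.04 × 10^-4) = 3.69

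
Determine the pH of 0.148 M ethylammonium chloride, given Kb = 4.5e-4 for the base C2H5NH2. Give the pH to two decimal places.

pH = 5.74

C2H5NH3+ is the conjugate acid of the weak base C2H5NH2.
Ka = Kw/Kb = 1.0×10^-14 / 4.5 × 10^-4 = 2.22 × 10^-11
From the ICE table, Ka = [H+]²/(0.148 − [H+]) = 2.22 × 10^-11.
Neglecting [H+] in the denominator: [H+] = √(2.22 × 10^-11 × 0.148) = 1.81 × 10^-6 M
([H+]/C₀ = 0.0012% < 5%, so the approximation holds.)
pH = −log[H+] = −log(1.81 × 10^-6) = 5.74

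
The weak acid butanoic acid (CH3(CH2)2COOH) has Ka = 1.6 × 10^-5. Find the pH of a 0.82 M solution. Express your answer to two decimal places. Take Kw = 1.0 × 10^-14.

pH = 2.44

CH3(CH2)2COOH ⇌ CH3(CH2)2COO- + H+
Ka = [H+]²/(0.82 − [H+]) = 1.6 × 10^-5
Neglecting [H+] in the denominator: [H+] = √(1.6 × 10^-5 × 0.82) = 3.62 × 10^-3 M
pH = −log[H+] = −log(3.62 × 10^-3) = 2.44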